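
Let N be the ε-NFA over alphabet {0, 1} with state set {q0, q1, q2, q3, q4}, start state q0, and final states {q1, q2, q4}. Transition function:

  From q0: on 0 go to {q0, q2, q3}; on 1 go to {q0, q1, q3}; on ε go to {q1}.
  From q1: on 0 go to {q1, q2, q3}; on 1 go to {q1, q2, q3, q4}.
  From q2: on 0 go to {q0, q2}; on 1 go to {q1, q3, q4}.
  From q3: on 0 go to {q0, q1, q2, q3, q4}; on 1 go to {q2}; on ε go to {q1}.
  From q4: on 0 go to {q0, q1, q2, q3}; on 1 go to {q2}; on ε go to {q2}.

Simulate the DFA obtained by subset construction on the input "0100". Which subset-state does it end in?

{q0, q1, q2, q3, q4}

Start: {q0, q1}.
δ(q0,0) = {q0, q2, q3}; δ(q1,0) = {q1, q2, q3}.
Union: {q0, q1, q2, q3}.
After 0: {q0, q1, q2, q3}.
δ(q0,1) = {q0, q1, q3}; δ(q1,1) = {q1, q2, q3, q4}; δ(q2,1) = {q1, q3, q4}; δ(q3,1) = {q2}.
Union: {q0, q1, q2, q3, q4}.
After 1: {q0, q1, q2, q3, q4}.
δ(q0,0) = {q0, q2, q3}; δ(q1,0) = {q1, q2, q3}; δ(q2,0) = {q0, q2}; δ(q3,0) = {q0, q1, q2, q3, q4}; δ(q4,0) = {q0, q1, q2, q3}.
Union: {q0, q1, q2, q3, q4}.
After 0: {q0, q1, q2, q3, q4}.
δ(q0,0) = {q0, q2, q3}; δ(q1,0) = {q1, q2, q3}; δ(q2,0) = {q0, q2}; δ(q3,0) = {q0, q1, q2, q3, q4}; δ(q4,0) = {q0, q1, q2, q3}.
Union: {q0, q1, q2, q3, q4}.
After 0: {q0, q1, q2, q3, q4}.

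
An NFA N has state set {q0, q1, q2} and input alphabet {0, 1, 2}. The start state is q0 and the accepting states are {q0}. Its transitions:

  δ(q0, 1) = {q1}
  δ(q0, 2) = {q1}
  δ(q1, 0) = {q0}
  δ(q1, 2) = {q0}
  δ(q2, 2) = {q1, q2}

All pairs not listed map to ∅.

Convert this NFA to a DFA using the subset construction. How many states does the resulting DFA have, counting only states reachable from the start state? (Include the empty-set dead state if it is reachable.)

Start state of the DFA: {q0}.
{q0} --0--> ∅  [new]
{q0} --1--> {q1}  [new]
{q0} --2--> {q1}  [seen]
∅ --0--> ∅  [seen]
∅ --1--> ∅  [seen]
∅ --2--> ∅  [seen]
{q1} --0--> {q0}  [seen]
{q1} --1--> ∅  [seen]
{q1} --2--> {q0}  [seen]
Reachable DFA states: {q0}, ∅, {q1}.

3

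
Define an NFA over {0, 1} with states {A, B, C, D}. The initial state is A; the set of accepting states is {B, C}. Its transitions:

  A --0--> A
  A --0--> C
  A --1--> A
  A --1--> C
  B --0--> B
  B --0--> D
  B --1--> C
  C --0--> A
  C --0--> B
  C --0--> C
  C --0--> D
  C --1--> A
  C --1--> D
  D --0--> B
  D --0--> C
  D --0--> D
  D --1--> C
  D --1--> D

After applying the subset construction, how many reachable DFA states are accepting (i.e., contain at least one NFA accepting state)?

3

Start state of the DFA: {A}.
{A} --0--> {A, C}  [new]
{A} --1--> {A, C}  [seen]
{A, C} --0--> {A, B, C, D}  [new]
{A, C} --1--> {A, C, D}  [new]
{A, B, C, D} --0--> {A, B, C, D}  [seen]
{A, B, C, D} --1--> {A, C, D}  [seen]
{A, C, D} --0--> {A, B, C, D}  [seen]
{A, C, D} --1--> {A, C, D}  [seen]
Reachable DFA states: {A}, {A, C}, {A, B, C, D}, {A, C, D}.
Accepting DFA states (contain an NFA accepting state): {A, C}, {A, B, C, D}, {A, C, D}.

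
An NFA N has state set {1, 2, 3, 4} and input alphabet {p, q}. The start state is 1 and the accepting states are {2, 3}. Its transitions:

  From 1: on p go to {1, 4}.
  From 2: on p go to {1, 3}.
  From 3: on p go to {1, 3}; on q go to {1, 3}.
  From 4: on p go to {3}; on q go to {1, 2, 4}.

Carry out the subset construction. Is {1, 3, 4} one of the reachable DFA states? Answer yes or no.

Start state of the DFA: {1}.
{1} --p--> {1, 4}  [new]
{1} --q--> ∅  [new]
{1, 4} --p--> {1, 3, 4}  [new]
{1, 4} --q--> {1, 2, 4}  [new]
∅ --p--> ∅  [seen]
∅ --q--> ∅  [seen]
{1, 3, 4} --p--> {1, 3, 4}  [seen]
{1, 3, 4} --q--> {1, 2, 3, 4}  [new]
{1, 2, 4} --p--> {1, 3, 4}  [seen]
{1, 2, 4} --q--> {1, 2, 4}  [seen]
{1, 2, 3, 4} --p--> {1, 3, 4}  [seen]
{1, 2, 3, 4} --q--> {1, 2, 3, 4}  [seen]
Reachable DFA states: {1}, {1, 4}, ∅, {1, 3, 4}, {1, 2, 4}, {1, 2, 3, 4}.
{1, 3, 4} is among them.

yes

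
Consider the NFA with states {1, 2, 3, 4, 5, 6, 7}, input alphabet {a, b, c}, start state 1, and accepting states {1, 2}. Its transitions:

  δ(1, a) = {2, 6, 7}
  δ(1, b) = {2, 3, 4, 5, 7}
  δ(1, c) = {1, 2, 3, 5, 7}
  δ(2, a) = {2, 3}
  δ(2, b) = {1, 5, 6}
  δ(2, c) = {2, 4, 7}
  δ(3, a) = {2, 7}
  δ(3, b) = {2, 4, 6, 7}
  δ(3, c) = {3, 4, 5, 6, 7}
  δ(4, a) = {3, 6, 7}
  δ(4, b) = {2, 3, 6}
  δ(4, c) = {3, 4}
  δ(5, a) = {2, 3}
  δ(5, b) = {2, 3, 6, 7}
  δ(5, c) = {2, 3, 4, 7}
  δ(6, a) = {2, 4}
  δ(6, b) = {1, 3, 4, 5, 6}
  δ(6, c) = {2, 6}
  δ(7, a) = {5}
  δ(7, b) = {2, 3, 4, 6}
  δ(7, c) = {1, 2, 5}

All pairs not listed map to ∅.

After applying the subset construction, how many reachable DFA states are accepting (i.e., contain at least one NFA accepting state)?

12

Start state of the DFA: {1}.
{1} --a--> {2, 6, 7}  [new]
{1} --b--> {2, 3, 4, 5, 7}  [new]
{1} --c--> {1, 2, 3, 5, 7}  [new]
{2, 6, 7} --a--> {2, 3, 4, 5}  [new]
{2, 6, 7} --b--> {1, 2, 3, 4, 5, 6}  [new]
{2, 6, 7} --c--> {1, 2, 4, 5, 6, 7}  [new]
{2, 3, 4, 5, 7} --a--> {2, 3, 5, 6, 7}  [new]
{2, 3, 4, 5, 7} --b--> {1, 2, 3, 4, 5, 6, 7}  [new]
{2, 3, 4, 5, 7} --c--> {1, 2, 3, 4, 5, 6, 7}  [seen]
{1, 2, 3, 5, 7} --a--> {2, 3, 5, 6, 7}  [seen]
{1, 2, 3, 5, 7} --b--> {1, 2, 3, 4, 5, 6, 7}  [seen]
{1, 2, 3, 5, 7} --c--> {1, 2, 3, 4, 5, 6, 7}  [seen]
{2, 3, 4, 5} --a--> {2, 3, 6, 7}  [new]
{2, 3, 4, 5} --b--> {1, 2, 3, 4, 5, 6, 7}  [seen]
{2, 3, 4, 5} --c--> {2, 3, 4, 5, 6, 7}  [new]
{1, 2, 3, 4, 5, 6} --a--> {2, 3, 4, 6, 7}  [new]
{1, 2, 3, 4, 5, 6} --b--> {1, 2, 3, 4, 5, 6, 7}  [seen]
{1, 2, 3, 4, 5, 6} --c--> {1, 2, 3, 4, 5, 6, 7}  [seen]
{1, 2, 4, 5, 6, 7} --a--> {2, 3, 4, 5, 6, 7}  [seen]
{1, 2, 4, 5, 6, 7} --b--> {1, 2, 3, 4, 5, 6, 7}  [seen]
{1, 2, 4, 5, 6, 7} --c--> {1, 2, 3, 4, 5, 6, 7}  [seen]
{2, 3, 5, 6, 7} --a--> {2, 3, 4, 5, 7}  [seen]
{2, 3, 5, 6, 7} --b--> {1, 2, 3, 4, 5, 6, 7}  [seen]
{2, 3, 5, 6, 7} --c--> {1, 2, 3, 4, 5, 6, 7}  [seen]
{1, 2, 3, 4, 5, 6, 7} --a--> {2, 3, 4, 5, 6, 7}  [seen]
{1, 2, 3, 4, 5, 6, 7} --b--> {1, 2, 3, 4, 5, 6, 7}  [seen]
{1, 2, 3, 4, 5, 6, 7} --c--> {1, 2, 3, 4, 5, 6, 7}  [seen]
{2, 3, 6, 7} --a--> {2, 3, 4, 5, 7}  [seen]
{2, 3, 6, 7} --b--> {1, 2, 3, 4, 5, 6, 7}  [seen]
{2, 3, 6, 7} --c--> {1, 2, 3, 4, 5, 6, 7}  [seen]
{2, 3, 4, 5, 6, 7} --a--> {2, 3, 4, 5, 6, 7}  [seen]
{2, 3, 4, 5, 6, 7} --b--> {1, 2, 3, 4, 5, 6, 7}  [seen]
{2, 3, 4, 5, 6, 7} --c--> {1, 2, 3, 4, 5, 6, 7}  [seen]
{2, 3, 4, 6, 7} --a--> {2, 3, 4, 5, 6, 7}  [seen]
{2, 3, 4, 6, 7} --b--> {1, 2, 3, 4, 5, 6, 7}  [seen]
{2, 3, 4, 6, 7} --c--> {1, 2, 3, 4, 5, 6, 7}  [seen]
Reachable DFA states: {1}, {2, 6, 7}, {2, 3, 4, 5, 7}, {1, 2, 3, 5, 7}, {2, 3, 4, 5}, {1, 2, 3, 4, 5, 6}, {1, 2, 4, 5, 6, 7}, {2, 3, 5, 6, 7}, {1, 2, 3, 4, 5, 6, 7}, {2, 3, 6, 7}, {2, 3, 4, 5, 6, 7}, {2, 3, 4, 6, 7}.
Accepting DFA states (contain an NFA accepting state): {1}, {2, 6, 7}, {2, 3, 4, 5, 7}, {1, 2, 3, 5, 7}, {2, 3, 4, 5}, {1, 2, 3, 4, 5, 6}, {1, 2, 4, 5, 6, 7}, {2, 3, 5, 6, 7}, {1, 2, 3, 4, 5, 6, 7}, {2, 3, 6, 7}, {2, 3, 4, 5, 6, 7}, {2, 3, 4, 6, 7}.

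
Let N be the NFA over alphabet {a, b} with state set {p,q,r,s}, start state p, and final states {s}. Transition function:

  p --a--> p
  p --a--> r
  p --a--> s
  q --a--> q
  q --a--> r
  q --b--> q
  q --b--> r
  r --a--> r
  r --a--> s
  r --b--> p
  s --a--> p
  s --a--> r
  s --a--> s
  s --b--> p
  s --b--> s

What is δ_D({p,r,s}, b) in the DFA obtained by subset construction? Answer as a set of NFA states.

{p,s}

δ(p,b) = ∅; δ(r,b) = {p}; δ(s,b) = {p,s}.
Union: {p,s}.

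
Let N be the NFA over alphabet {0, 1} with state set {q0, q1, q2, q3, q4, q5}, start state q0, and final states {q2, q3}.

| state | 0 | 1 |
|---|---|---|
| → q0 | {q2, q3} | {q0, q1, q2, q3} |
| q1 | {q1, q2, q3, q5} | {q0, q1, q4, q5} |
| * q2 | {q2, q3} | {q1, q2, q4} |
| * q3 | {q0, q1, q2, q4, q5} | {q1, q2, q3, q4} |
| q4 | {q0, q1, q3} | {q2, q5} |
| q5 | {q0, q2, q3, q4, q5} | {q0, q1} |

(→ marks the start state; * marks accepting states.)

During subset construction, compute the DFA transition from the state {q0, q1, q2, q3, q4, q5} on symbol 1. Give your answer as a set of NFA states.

δ(q0,1) = {q0, q1, q2, q3}; δ(q1,1) = {q0, q1, q4, q5}; δ(q2,1) = {q1, q2, q4}; δ(q3,1) = {q1, q2, q3, q4}; δ(q4,1) = {q2, q5}; δ(q5,1) = {q0, q1}.
Union: {q0, q1, q2, q3, q4, q5}.

{q0, q1, q2, q3, q4, q5}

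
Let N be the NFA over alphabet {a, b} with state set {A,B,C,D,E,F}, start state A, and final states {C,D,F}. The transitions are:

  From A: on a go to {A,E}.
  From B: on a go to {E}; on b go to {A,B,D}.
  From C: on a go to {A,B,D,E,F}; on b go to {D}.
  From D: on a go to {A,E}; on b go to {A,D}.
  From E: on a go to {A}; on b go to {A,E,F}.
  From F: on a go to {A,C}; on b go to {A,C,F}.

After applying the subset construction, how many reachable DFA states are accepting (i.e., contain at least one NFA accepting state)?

Start state of the DFA: {A}.
{A} --a--> {A,E}  [new]
{A} --b--> ∅  [new]
{A,E} --a--> {A,E}  [seen]
{A,E} --b--> {A,E,F}  [new]
∅ --a--> ∅  [seen]
∅ --b--> ∅  [seen]
{A,E,F} --a--> {A,C,E}  [new]
{A,E,F} --b--> {A,C,E,F}  [new]
{A,C,E} --a--> {A,B,D,E,F}  [new]
{A,C,E} --b--> {A,D,E,F}  [new]
{A,C,E,F} --a--> {A,B,C,D,E,F}  [new]
{A,C,E,F} --b--> {A,C,D,E,F}  [new]
{A,B,D,E,F} --a--> {A,C,E}  [seen]
{A,B,D,E,F} --b--> {A,B,C,D,E,F}  [seen]
{A,D,E,F} --a--> {A,C,E}  [seen]
{A,D,E,F} --b--> {A,C,D,E,F}  [seen]
{A,B,C,D,E,F} --a--> {A,B,C,D,E,F}  [seen]
{A,B,C,D,E,F} --b--> {A,B,C,D,E,F}  [seen]
{A,C,D,E,F} --a--> {A,B,C,D,E,F}  [seen]
{A,C,D,E,F} --b--> {A,C,D,E,F}  [seen]
Reachable DFA states: {A}, {A,E}, ∅, {A,E,F}, {A,C,E}, {A,C,E,F}, {A,B,D,E,F}, {A,D,E,F}, {A,B,C,D,E,F}, {A,C,D,E,F}.
Accepting DFA states (contain an NFA accepting state): {A,E,F}, {A,C,E}, {A,C,E,F}, {A,B,D,E,F}, {A,D,E,F}, {A,B,C,D,E,F}, {A,C,D,E,F}.

7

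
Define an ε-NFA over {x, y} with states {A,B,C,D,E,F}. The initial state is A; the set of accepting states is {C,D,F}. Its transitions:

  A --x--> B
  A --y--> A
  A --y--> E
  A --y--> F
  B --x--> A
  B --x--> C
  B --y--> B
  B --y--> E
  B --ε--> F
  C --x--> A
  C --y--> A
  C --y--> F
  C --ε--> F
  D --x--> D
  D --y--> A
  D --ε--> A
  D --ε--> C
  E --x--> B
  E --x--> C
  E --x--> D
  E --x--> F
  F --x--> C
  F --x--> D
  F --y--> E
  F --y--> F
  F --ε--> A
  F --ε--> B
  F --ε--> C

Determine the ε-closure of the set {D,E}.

Begin with {D,E}.
D →ε {A,C}; add A, C.
C →ε {F}; add F.
F →ε {A,B,C}; add B.
ε-closure = {A,B,C,D,E,F}.

{A,B,C,D,E,F}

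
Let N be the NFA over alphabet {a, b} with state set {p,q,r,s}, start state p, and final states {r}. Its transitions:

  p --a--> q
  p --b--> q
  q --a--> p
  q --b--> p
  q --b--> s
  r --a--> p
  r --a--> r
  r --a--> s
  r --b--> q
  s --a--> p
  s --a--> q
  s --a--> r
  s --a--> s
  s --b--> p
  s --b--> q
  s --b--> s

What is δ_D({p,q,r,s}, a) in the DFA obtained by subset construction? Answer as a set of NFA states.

δ(p,a) = {q}; δ(q,a) = {p}; δ(r,a) = {p,r,s}; δ(s,a) = {p,q,r,s}.
Union: {p,q,r,s}.

{p,q,r,s}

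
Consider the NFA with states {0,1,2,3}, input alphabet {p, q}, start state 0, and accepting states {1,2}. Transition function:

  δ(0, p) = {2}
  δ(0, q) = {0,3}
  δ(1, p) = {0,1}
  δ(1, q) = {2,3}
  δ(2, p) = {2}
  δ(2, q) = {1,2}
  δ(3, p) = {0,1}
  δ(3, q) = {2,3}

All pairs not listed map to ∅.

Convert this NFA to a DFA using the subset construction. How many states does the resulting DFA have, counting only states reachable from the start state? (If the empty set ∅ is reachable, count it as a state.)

Start state of the DFA: {0}.
{0} --p--> {2}  [new]
{0} --q--> {0,3}  [new]
{2} --p--> {2}  [seen]
{2} --q--> {1,2}  [new]
{0,3} --p--> {0,1,2}  [new]
{0,3} --q--> {0,2,3}  [new]
{1,2} --p--> {0,1,2}  [seen]
{1,2} --q--> {1,2,3}  [new]
{0,1,2} --p--> {0,1,2}  [seen]
{0,1,2} --q--> {0,1,2,3}  [new]
{0,2,3} --p--> {0,1,2}  [seen]
{0,2,3} --q--> {0,1,2,3}  [seen]
{1,2,3} --p--> {0,1,2}  [seen]
{1,2,3} --q--> {1,2,3}  [seen]
{0,1,2,3} --p--> {0,1,2}  [seen]
{0,1,2,3} --q--> {0,1,2,3}  [seen]
Reachable DFA states: {0}, {2}, {0,3}, {1,2}, {0,1,2}, {0,2,3}, {1,2,3}, {0,1,2,3}.

8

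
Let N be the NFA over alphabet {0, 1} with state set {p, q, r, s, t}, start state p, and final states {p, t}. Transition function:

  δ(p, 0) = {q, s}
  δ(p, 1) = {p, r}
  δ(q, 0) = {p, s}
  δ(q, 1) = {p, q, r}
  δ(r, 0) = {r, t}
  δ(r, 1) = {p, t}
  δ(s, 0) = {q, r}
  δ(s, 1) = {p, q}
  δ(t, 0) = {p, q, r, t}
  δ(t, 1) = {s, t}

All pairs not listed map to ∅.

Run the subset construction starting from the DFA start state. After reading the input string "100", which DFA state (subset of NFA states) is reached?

{p, q, r, s, t}

Start: {p}.
δ(p,1) = {p, r}.
Union: {p, r}.
After 1: {p, r}.
δ(p,0) = {q, s}; δ(r,0) = {r, t}.
Union: {q, r, s, t}.
After 0: {q, r, s, t}.
δ(q,0) = {p, s}; δ(r,0) = {r, t}; δ(s,0) = {q, r}; δ(t,0) = {p, q, r, t}.
Union: {p, q, r, s, t}.
After 0: {p, q, r, s, t}.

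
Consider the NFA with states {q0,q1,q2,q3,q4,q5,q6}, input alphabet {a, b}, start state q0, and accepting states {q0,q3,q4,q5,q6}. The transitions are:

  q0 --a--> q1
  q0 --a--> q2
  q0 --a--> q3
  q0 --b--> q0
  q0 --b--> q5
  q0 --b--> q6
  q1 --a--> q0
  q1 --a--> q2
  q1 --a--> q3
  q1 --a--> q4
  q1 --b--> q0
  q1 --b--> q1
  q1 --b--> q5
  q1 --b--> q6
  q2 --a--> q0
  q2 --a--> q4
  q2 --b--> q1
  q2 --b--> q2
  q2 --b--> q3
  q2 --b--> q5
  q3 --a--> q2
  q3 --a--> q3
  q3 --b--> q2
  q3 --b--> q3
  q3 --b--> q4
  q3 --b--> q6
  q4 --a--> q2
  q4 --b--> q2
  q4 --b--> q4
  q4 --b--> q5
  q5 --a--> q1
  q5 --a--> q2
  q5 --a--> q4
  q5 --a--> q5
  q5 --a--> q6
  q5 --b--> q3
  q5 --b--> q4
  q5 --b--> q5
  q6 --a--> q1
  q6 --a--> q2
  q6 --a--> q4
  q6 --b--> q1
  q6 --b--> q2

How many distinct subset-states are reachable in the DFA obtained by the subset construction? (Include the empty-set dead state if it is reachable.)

Start state of the DFA: {q0}.
{q0} --a--> {q1,q2,q3}  [new]
{q0} --b--> {q0,q5,q6}  [new]
{q1,q2,q3} --a--> {q0,q2,q3,q4}  [new]
{q1,q2,q3} --b--> {q0,q1,q2,q3,q4,q5,q6}  [new]
{q0,q5,q6} --a--> {q1,q2,q3,q4,q5,q6}  [new]
{q0,q5,q6} --b--> {q0,q1,q2,q3,q4,q5,q6}  [seen]
{q0,q2,q3,q4} --a--> {q0,q1,q2,q3,q4}  [new]
{q0,q2,q3,q4} --b--> {q0,q1,q2,q3,q4,q5,q6}  [seen]
{q0,q1,q2,q3,q4,q5,q6} --a--> {q0,q1,q2,q3,q4,q5,q6}  [seen]
{q0,q1,q2,q3,q4,q5,q6} --b--> {q0,q1,q2,q3,q4,q5,q6}  [seen]
{q1,q2,q3,q4,q5,q6} --a--> {q0,q1,q2,q3,q4,q5,q6}  [seen]
{q1,q2,q3,q4,q5,q6} --b--> {q0,q1,q2,q3,q4,q5,q6}  [seen]
{q0,q1,q2,q3,q4} --a--> {q0,q1,q2,q3,q4}  [seen]
{q0,q1,q2,q3,q4} --b--> {q0,q1,q2,q3,q4,q5,q6}  [seen]
Reachable DFA states: {q0}, {q1,q2,q3}, {q0,q5,q6}, {q0,q2,q3,q4}, {q0,q1,q2,q3,q4,q5,q6}, {q1,q2,q3,q4,q5,q6}, {q0,q1,q2,q3,q4}.

7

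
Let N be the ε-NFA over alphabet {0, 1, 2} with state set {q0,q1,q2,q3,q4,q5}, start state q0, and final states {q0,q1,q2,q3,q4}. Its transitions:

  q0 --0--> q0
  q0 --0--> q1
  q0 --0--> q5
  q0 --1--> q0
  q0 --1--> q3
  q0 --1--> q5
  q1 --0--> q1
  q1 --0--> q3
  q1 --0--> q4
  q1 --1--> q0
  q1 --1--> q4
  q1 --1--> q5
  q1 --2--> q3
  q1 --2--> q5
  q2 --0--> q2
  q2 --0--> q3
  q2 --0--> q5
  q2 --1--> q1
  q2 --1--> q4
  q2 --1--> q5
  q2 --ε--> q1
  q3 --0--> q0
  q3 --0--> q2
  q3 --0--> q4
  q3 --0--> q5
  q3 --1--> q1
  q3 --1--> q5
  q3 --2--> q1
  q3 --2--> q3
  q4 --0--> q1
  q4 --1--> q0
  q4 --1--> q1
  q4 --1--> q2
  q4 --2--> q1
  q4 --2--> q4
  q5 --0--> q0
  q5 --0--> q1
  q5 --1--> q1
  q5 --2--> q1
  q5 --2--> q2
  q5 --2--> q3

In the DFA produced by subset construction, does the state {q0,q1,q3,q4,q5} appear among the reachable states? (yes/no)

Start state of the DFA: {q0} (ε-closure of the NFA start).
{q0} --0--> {q0,q1,q5}  [new]
{q0} --1--> {q0,q3,q5}  [new]
{q0} --2--> ∅  [new]
{q0,q1,q5} --0--> {q0,q1,q3,q4,q5}  [new]
{q0,q1,q5} --1--> {q0,q1,q3,q4,q5}  [seen]
{q0,q1,q5} --2--> {q1,q2,q3,q5}  [new]
{q0,q3,q5} --0--> {q0,q1,q2,q4,q5}  [new]
{q0,q3,q5} --1--> {q0,q1,q3,q5}  [new]
{q0,q3,q5} --2--> {q1,q2,q3}  [new]
∅ --0--> ∅  [seen]
∅ --1--> ∅  [seen]
∅ --2--> ∅  [seen]
{q0,q1,q3,q4,q5} --0--> {q0,q1,q2,q3,q4,q5}  [new]
{q0,q1,q3,q4,q5} --1--> {q0,q1,q2,q3,q4,q5}  [seen]
{q0,q1,q3,q4,q5} --2--> {q1,q2,q3,q4,q5}  [new]
{q1,q2,q3,q5} --0--> {q0,q1,q2,q3,q4,q5}  [seen]
{q1,q2,q3,q5} --1--> {q0,q1,q4,q5}  [new]
{q1,q2,q3,q5} --2--> {q1,q2,q3,q5}  [seen]
{q0,q1,q2,q4,q5} --0--> {q0,q1,q2,q3,q4,q5}  [seen]
{q0,q1,q2,q4,q5} --1--> {q0,q1,q2,q3,q4,q5}  [seen]
{q0,q1,q2,q4,q5} --2--> {q1,q2,q3,q4,q5}  [seen]
{q0,q1,q3,q5} --0--> {q0,q1,q2,q3,q4,q5}  [seen]
{q0,q1,q3,q5} --1--> {q0,q1,q3,q4,q5}  [seen]
{q0,q1,q3,q5} --2--> {q1,q2,q3,q5}  [seen]
{q1,q2,q3} --0--> {q0,q1,q2,q3,q4,q5}  [seen]
{q1,q2,q3} --1--> {q0,q1,q4,q5}  [seen]
{q1,q2,q3} --2--> {q1,q3,q5}  [new]
{q0,q1,q2,q3,q4,q5} --0--> {q0,q1,q2,q3,q4,q5}  [seen]
{q0,q1,q2,q3,q4,q5} --1--> {q0,q1,q2,q3,q4,q5}  [seen]
{q0,q1,q2,q3,q4,q5} --2--> {q1,q2,q3,q4,q5}  [seen]
{q1,q2,q3,q4,q5} --0--> {q0,q1,q2,q3,q4,q5}  [seen]
{q1,q2,q3,q4,q5} --1--> {q0,q1,q2,q4,q5}  [seen]
{q1,q2,q3,q4,q5} --2--> {q1,q2,q3,q4,q5}  [seen]
{q0,q1,q4,q5} --0--> {q0,q1,q3,q4,q5}  [seen]
{q0,q1,q4,q5} --1--> {q0,q1,q2,q3,q4,q5}  [seen]
{q0,q1,q4,q5} --2--> {q1,q2,q3,q4,q5}  [seen]
{q1,q3,q5} --0--> {q0,q1,q2,q3,q4,q5}  [seen]
{q1,q3,q5} --1--> {q0,q1,q4,q5}  [seen]
{q1,q3,q5} --2--> {q1,q2,q3,q5}  [seen]
Reachable DFA states: {q0}, {q0,q1,q5}, {q0,q3,q5}, ∅, {q0,q1,q3,q4,q5}, {q1,q2,q3,q5}, {q0,q1,q2,q4,q5}, {q0,q1,q3,q5}, {q1,q2,q3}, {q0,q1,q2,q3,q4,q5}, {q1,q2,q3,q4,q5}, {q0,q1,q4,q5}, {q1,q3,q5}.
{q0,q1,q3,q4,q5} is among them.

yes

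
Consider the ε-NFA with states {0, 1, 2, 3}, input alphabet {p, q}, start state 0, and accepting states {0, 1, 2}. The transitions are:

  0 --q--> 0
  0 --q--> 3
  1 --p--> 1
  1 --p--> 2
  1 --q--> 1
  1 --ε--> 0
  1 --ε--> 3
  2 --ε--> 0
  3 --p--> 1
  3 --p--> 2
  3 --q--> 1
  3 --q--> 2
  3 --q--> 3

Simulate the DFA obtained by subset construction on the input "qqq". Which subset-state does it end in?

{0, 1, 2, 3}

Start: {0}.
δ(0,q) = {0, 3}.
Union: {0, 3}.
After q: {0, 3}.
δ(0,q) = {0, 3}; δ(3,q) = {1, 2, 3}.
Union: {0, 1, 2, 3}.
After q: {0, 1, 2, 3}.
δ(0,q) = {0, 3}; δ(1,q) = {1}; δ(2,q) = ∅; δ(3,q) = {1, 2, 3}.
Union: {0, 1, 2, 3}.
After q: {0, 1, 2, 3}.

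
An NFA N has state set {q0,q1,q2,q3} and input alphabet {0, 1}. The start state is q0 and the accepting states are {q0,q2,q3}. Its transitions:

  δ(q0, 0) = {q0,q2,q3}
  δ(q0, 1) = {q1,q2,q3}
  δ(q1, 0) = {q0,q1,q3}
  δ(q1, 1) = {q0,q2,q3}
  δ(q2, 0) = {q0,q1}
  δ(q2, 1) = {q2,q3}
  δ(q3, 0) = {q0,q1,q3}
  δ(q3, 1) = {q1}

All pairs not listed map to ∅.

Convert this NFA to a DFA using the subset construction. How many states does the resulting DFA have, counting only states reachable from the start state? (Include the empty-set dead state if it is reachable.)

5

Start state of the DFA: {q0}.
{q0} --0--> {q0,q2,q3}  [new]
{q0} --1--> {q1,q2,q3}  [new]
{q0,q2,q3} --0--> {q0,q1,q2,q3}  [new]
{q0,q2,q3} --1--> {q1,q2,q3}  [seen]
{q1,q2,q3} --0--> {q0,q1,q3}  [new]
{q1,q2,q3} --1--> {q0,q1,q2,q3}  [seen]
{q0,q1,q2,q3} --0--> {q0,q1,q2,q3}  [seen]
{q0,q1,q2,q3} --1--> {q0,q1,q2,q3}  [seen]
{q0,q1,q3} --0--> {q0,q1,q2,q3}  [seen]
{q0,q1,q3} --1--> {q0,q1,q2,q3}  [seen]
Reachable DFA states: {q0}, {q0,q2,q3}, {q1,q2,q3}, {q0,q1,q2,q3}, {q0,q1,q3}.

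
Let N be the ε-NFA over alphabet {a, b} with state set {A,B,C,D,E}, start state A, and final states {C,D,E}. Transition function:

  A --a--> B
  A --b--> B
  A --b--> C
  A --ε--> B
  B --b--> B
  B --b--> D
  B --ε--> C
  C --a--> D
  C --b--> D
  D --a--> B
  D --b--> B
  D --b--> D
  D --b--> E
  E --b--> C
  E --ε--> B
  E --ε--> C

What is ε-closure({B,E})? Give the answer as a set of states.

{B,C,E}

Begin with {B,E}.
B →ε {C}; add C.
ε-closure = {B,C,E}.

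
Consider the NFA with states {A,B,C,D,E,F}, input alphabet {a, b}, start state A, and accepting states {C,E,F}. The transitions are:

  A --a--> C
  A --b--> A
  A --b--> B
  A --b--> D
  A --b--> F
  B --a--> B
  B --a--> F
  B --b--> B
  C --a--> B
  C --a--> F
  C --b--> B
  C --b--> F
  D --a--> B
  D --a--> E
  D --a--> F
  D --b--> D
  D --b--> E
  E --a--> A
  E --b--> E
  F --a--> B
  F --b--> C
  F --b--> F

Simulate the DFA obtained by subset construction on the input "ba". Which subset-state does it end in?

{B,C,E,F}

Start: {A}.
δ(A,b) = {A,B,D,F}.
Union: {A,B,D,F}.
After b: {A,B,D,F}.
δ(A,a) = {C}; δ(B,a) = {B,F}; δ(D,a) = {B,E,F}; δ(F,a) = {B}.
Union: {B,C,E,F}.
After a: {B,C,E,F}.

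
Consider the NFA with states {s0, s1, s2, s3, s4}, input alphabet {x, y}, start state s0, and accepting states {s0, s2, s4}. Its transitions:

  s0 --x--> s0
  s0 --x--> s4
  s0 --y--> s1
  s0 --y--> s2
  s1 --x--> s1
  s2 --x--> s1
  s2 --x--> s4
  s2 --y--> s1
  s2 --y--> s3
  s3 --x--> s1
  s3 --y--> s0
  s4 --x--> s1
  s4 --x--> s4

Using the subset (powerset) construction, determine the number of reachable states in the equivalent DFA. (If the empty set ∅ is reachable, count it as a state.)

8

Start state of the DFA: {s0}.
{s0} --x--> {s0, s4}  [new]
{s0} --y--> {s1, s2}  [new]
{s0, s4} --x--> {s0, s1, s4}  [new]
{s0, s4} --y--> {s1, s2}  [seen]
{s1, s2} --x--> {s1, s4}  [new]
{s1, s2} --y--> {s1, s3}  [new]
{s0, s1, s4} --x--> {s0, s1, s4}  [seen]
{s0, s1, s4} --y--> {s1, s2}  [seen]
{s1, s4} --x--> {s1, s4}  [seen]
{s1, s4} --y--> ∅  [new]
{s1, s3} --x--> {s1}  [new]
{s1, s3} --y--> {s0}  [seen]
∅ --x--> ∅  [seen]
∅ --y--> ∅  [seen]
{s1} --x--> {s1}  [seen]
{s1} --y--> ∅  [seen]
Reachable DFA states: {s0}, {s0, s4}, {s1, s2}, {s0, s1, s4}, {s1, s4}, {s1, s3}, ∅, {s1}.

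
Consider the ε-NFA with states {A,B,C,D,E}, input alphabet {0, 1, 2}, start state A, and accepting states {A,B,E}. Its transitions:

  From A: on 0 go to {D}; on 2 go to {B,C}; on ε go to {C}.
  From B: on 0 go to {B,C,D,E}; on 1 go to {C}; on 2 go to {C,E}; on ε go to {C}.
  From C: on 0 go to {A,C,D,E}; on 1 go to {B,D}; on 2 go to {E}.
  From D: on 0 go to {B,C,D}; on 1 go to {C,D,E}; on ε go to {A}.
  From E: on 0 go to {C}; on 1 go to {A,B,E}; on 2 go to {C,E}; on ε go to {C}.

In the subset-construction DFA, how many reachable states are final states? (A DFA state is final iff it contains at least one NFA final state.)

6

Start state of the DFA: {A,C} (ε-closure of the NFA start).
{A,C} --0--> {A,C,D,E}  [new]
{A,C} --1--> {A,B,C,D}  [new]
{A,C} --2--> {B,C,E}  [new]
{A,C,D,E} --0--> {A,B,C,D,E}  [new]
{A,C,D,E} --1--> {A,B,C,D,E}  [seen]
{A,C,D,E} --2--> {B,C,E}  [seen]
{A,B,C,D} --0--> {A,B,C,D,E}  [seen]
{A,B,C,D} --1--> {A,B,C,D,E}  [seen]
{A,B,C,D} --2--> {B,C,E}  [seen]
{B,C,E} --0--> {A,B,C,D,E}  [seen]
{B,C,E} --1--> {A,B,C,D,E}  [seen]
{B,C,E} --2--> {C,E}  [new]
{A,B,C,D,E} --0--> {A,B,C,D,E}  [seen]
{A,B,C,D,E} --1--> {A,B,C,D,E}  [seen]
{A,B,C,D,E} --2--> {B,C,E}  [seen]
{C,E} --0--> {A,C,D,E}  [seen]
{C,E} --1--> {A,B,C,D,E}  [seen]
{C,E} --2--> {C,E}  [seen]
Reachable DFA states: {A,C}, {A,C,D,E}, {A,B,C,D}, {B,C,E}, {A,B,C,D,E}, {C,E}.
Accepting DFA states (contain an NFA accepting state): {A,C}, {A,C,D,E}, {A,B,C,D}, {B,C,E}, {A,B,C,D,E}, {C,E}.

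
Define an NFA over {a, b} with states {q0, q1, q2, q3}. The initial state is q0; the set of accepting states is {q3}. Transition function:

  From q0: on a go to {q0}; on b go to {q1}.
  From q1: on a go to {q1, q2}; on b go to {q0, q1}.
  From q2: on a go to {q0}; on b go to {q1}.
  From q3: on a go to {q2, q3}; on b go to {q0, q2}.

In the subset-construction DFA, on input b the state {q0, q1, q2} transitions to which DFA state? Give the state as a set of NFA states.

δ(q0,b) = {q1}; δ(q1,b) = {q0, q1}; δ(q2,b) = {q1}.
Union: {q0, q1}.

{q0, q1}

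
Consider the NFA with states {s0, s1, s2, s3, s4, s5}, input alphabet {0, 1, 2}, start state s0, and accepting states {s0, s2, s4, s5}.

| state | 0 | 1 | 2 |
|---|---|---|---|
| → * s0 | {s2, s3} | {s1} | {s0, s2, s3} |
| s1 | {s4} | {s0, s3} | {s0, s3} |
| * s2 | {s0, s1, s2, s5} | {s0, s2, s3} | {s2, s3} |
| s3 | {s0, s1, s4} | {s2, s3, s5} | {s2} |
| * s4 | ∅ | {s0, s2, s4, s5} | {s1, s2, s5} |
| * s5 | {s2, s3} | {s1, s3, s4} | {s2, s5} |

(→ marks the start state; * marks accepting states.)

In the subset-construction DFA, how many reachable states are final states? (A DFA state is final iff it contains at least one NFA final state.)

Start state of the DFA: {s0}.
{s0} --0--> {s2, s3}  [new]
{s0} --1--> {s1}  [new]
{s0} --2--> {s0, s2, s3}  [new]
{s2, s3} --0--> {s0, s1, s2, s4, s5}  [new]
{s2, s3} --1--> {s0, s2, s3, s5}  [new]
{s2, s3} --2--> {s2, s3}  [seen]
{s1} --0--> {s4}  [new]
{s1} --1--> {s0, s3}  [new]
{s1} --2--> {s0, s3}  [seen]
{s0, s2, s3} --0--> {s0, s1, s2, s3, s4, s5}  [new]
{s0, s2, s3} --1--> {s0, s1, s2, s3, s5}  [new]
{s0, s2, s3} --2--> {s0, s2, s3}  [seen]
{s0, s1, s2, s4, s5} --0--> {s0, s1, s2, s3, s4, s5}  [seen]
{s0, s1, s2, s4, s5} --1--> {s0, s1, s2, s3, s4, s5}  [seen]
{s0, s1, s2, s4, s5} --2--> {s0, s1, s2, s3, s5}  [seen]
{s0, s2, s3, s5} --0--> {s0, s1, s2, s3, s4, s5}  [seen]
{s0, s2, s3, s5} --1--> {s0, s1, s2, s3, s4, s5}  [seen]
{s0, s2, s3, s5} --2--> {s0, s2, s3, s5}  [seen]
{s4} --0--> ∅  [new]
{s4} --1--> {s0, s2, s4, s5}  [new]
{s4} --2--> {s1, s2, s5}  [new]
{s0, s3} --0--> {s0, s1, s2, s3, s4}  [new]
{s0, s3} --1--> {s1, s2, s3, s5}  [new]
{s0, s3} --2--> {s0, s2, s3}  [seen]
{s0, s1, s2, s3, s4, s5} --0--> {s0, s1, s2, s3, s4, s5}  [seen]
{s0, s1, s2, s3, s4, s5} --1--> {s0, s1, s2, s3, s4, s5}  [seen]
{s0, s1, s2, s3, s4, s5} --2--> {s0, s1, s2, s3, s5}  [seen]
{s0, s1, s2, s3, s5} --0--> {s0, s1, s2, s3, s4, s5}  [seen]
{s0, s1, s2, s3, s5} --1--> {s0, s1, s2, s3, s4, s5}  [seen]
{s0, s1, s2, s3, s5} --2--> {s0, s2, s3, s5}  [seen]
∅ --0--> ∅  [seen]
∅ --1--> ∅  [seen]
∅ --2--> ∅  [seen]
{s0, s2, s4, s5} --0--> {s0, s1, s2, s3, s5}  [seen]
{s0, s2, s4, s5} --1--> {s0, s1, s2, s3, s4, s5}  [seen]
{s0, s2, s4, s5} --2--> {s0, s1, s2, s3, s5}  [seen]
{s1, s2, s5} --0--> {s0, s1, s2, s3, s4, s5}  [seen]
{s1, s2, s5} --1--> {s0, s1, s2, s3, s4}  [seen]
{s1, s2, s5} --2--> {s0, s2, s3, s5}  [seen]
{s0, s1, s2, s3, s4} --0--> {s0, s1, s2, s3, s4, s5}  [seen]
{s0, s1, s2, s3, s4} --1--> {s0, s1, s2, s3, s4, s5}  [seen]
{s0, s1, s2, s3, s4} --2--> {s0, s1, s2, s3, s5}  [seen]
{s1, s2, s3, s5} --0--> {s0, s1, s2, s3, s4, s5}  [seen]
{s1, s2, s3, s5} --1--> {s0, s1, s2, s3, s4, s5}  [seen]
{s1, s2, s3, s5} --2--> {s0, s2, s3, s5}  [seen]
Reachable DFA states: {s0}, {s2, s3}, {s1}, {s0, s2, s3}, {s0, s1, s2, s4, s5}, {s0, s2, s3, s5}, {s4}, {s0, s3}, {s0, s1, s2, s3, s4, s5}, {s0, s1, s2, s3, s5}, ∅, {s0, s2, s4, s5}, {s1, s2, s5}, {s0, s1, s2, s3, s4}, {s1, s2, s3, s5}.
Accepting DFA states (contain an NFA accepting state): {s0}, {s2, s3}, {s0, s2, s3}, {s0, s1, s2, s4, s5}, {s0, s2, s3, s5}, {s4}, {s0, s3}, {s0, s1, s2, s3, s4, s5}, {s0, s1, s2, s3, s5}, {s0, s2, s4, s5}, {s1, s2, s5}, {s0, s1, s2, s3, s4}, {s1, s2, s3, s5}.

13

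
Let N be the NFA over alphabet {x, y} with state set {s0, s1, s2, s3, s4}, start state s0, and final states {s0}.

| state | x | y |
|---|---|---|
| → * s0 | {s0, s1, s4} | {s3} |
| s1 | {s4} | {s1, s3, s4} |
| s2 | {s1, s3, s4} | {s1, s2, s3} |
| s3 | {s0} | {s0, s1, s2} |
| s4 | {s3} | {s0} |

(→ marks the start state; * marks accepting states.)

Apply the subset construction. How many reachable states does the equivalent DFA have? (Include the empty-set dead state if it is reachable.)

7

Start state of the DFA: {s0}.
{s0} --x--> {s0, s1, s4}  [new]
{s0} --y--> {s3}  [new]
{s0, s1, s4} --x--> {s0, s1, s3, s4}  [new]
{s0, s1, s4} --y--> {s0, s1, s3, s4}  [seen]
{s3} --x--> {s0}  [seen]
{s3} --y--> {s0, s1, s2}  [new]
{s0, s1, s3, s4} --x--> {s0, s1, s3, s4}  [seen]
{s0, s1, s3, s4} --y--> {s0, s1, s2, s3, s4}  [new]
{s0, s1, s2} --x--> {s0, s1, s3, s4}  [seen]
{s0, s1, s2} --y--> {s1, s2, s3, s4}  [new]
{s0, s1, s2, s3, s4} --x--> {s0, s1, s3, s4}  [seen]
{s0, s1, s2, s3, s4} --y--> {s0, s1, s2, s3, s4}  [seen]
{s1, s2, s3, s4} --x--> {s0, s1, s3, s4}  [seen]
{s1, s2, s3, s4} --y--> {s0, s1, s2, s3, s4}  [seen]
Reachable DFA states: {s0}, {s0, s1, s4}, {s3}, {s0, s1, s3, s4}, {s0, s1, s2}, {s0, s1, s2, s3, s4}, {s1, s2, s3, s4}.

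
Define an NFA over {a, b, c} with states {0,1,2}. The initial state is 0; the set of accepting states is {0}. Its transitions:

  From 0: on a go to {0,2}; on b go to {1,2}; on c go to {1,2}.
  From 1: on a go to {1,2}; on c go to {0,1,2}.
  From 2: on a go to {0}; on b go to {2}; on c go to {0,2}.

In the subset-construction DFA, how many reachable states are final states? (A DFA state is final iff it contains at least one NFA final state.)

Start state of the DFA: {0}.
{0} --a--> {0,2}  [new]
{0} --b--> {1,2}  [new]
{0} --c--> {1,2}  [seen]
{0,2} --a--> {0,2}  [seen]
{0,2} --b--> {1,2}  [seen]
{0,2} --c--> {0,1,2}  [new]
{1,2} --a--> {0,1,2}  [seen]
{1,2} --b--> {2}  [new]
{1,2} --c--> {0,1,2}  [seen]
{0,1,2} --a--> {0,1,2}  [seen]
{0,1,2} --b--> {1,2}  [seen]
{0,1,2} --c--> {0,1,2}  [seen]
{2} --a--> {0}  [seen]
{2} --b--> {2}  [seen]
{2} --c--> {0,2}  [seen]
Reachable DFA states: {0}, {0,2}, {1,2}, {0,1,2}, {2}.
Accepting DFA states (contain an NFA accepting state): {0}, {0,2}, {0,1,2}.

3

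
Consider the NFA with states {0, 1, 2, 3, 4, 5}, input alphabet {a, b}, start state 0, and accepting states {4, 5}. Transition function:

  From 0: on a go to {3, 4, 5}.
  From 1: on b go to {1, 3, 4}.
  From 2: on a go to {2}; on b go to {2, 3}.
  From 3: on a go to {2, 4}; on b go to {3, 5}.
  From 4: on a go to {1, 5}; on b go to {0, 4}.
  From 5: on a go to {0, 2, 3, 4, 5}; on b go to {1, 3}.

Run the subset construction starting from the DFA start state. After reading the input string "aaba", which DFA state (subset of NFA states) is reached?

{0, 1, 2, 3, 4, 5}

Start: {0}.
δ(0,a) = {3, 4, 5}.
Union: {3, 4, 5}.
After a: {3, 4, 5}.
δ(3,a) = {2, 4}; δ(4,a) = {1, 5}; δ(5,a) = {0, 2, 3, 4, 5}.
Union: {0, 1, 2, 3, 4, 5}.
After a: {0, 1, 2, 3, 4, 5}.
δ(0,b) = ∅; δ(1,b) = {1, 3, 4}; δ(2,b) = {2, 3}; δ(3,b) = {3, 5}; δ(4,b) = {0, 4}; δ(5,b) = {1, 3}.
Union: {0, 1, 2, 3, 4, 5}.
After b: {0, 1, 2, 3, 4, 5}.
δ(0,a) = {3, 4, 5}; δ(1,a) = ∅; δ(2,a) = {2}; δ(3,a) = {2, 4}; δ(4,a) = {1, 5}; δ(5,a) = {0, 2, 3, 4, 5}.
Union: {0, 1, 2, 3, 4, 5}.
After a: {0, 1, 2, 3, 4, 5}.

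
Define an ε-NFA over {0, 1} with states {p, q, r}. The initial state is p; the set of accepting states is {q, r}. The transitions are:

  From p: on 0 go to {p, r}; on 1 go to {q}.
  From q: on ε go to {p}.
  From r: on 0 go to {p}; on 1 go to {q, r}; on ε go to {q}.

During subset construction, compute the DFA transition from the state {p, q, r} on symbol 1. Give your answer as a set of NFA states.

δ(p,1) = {q}; δ(q,1) = ∅; δ(r,1) = {q, r}.
Union: {q, r}.
ε-closure gives {p, q, r}.

{p, q, r}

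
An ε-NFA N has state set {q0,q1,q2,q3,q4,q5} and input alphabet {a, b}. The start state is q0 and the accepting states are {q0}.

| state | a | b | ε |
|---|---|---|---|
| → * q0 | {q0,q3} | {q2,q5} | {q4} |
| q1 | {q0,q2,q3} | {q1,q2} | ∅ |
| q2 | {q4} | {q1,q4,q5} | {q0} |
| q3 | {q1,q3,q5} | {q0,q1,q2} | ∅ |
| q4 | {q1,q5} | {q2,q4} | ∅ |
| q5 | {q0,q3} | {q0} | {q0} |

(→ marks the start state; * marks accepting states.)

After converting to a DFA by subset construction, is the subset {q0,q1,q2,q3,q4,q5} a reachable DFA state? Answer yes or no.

yes

Start state of the DFA: {q0,q4} (ε-closure of the NFA start).
{q0,q4} --a--> {q0,q1,q3,q4,q5}  [new]
{q0,q4} --b--> {q0,q2,q4,q5}  [new]
{q0,q1,q3,q4,q5} --a--> {q0,q1,q2,q3,q4,q5}  [new]
{q0,q1,q3,q4,q5} --b--> {q0,q1,q2,q4,q5}  [new]
{q0,q2,q4,q5} --a--> {q0,q1,q3,q4,q5}  [seen]
{q0,q2,q4,q5} --b--> {q0,q1,q2,q4,q5}  [seen]
{q0,q1,q2,q3,q4,q5} --a--> {q0,q1,q2,q3,q4,q5}  [seen]
{q0,q1,q2,q3,q4,q5} --b--> {q0,q1,q2,q4,q5}  [seen]
{q0,q1,q2,q4,q5} --a--> {q0,q1,q2,q3,q4,q5}  [seen]
{q0,q1,q2,q4,q5} --b--> {q0,q1,q2,q4,q5}  [seen]
Reachable DFA states: {q0,q4}, {q0,q1,q3,q4,q5}, {q0,q2,q4,q5}, {q0,q1,q2,q3,q4,q5}, {q0,q1,q2,q4,q5}.
{q0,q1,q2,q3,q4,q5} is among them.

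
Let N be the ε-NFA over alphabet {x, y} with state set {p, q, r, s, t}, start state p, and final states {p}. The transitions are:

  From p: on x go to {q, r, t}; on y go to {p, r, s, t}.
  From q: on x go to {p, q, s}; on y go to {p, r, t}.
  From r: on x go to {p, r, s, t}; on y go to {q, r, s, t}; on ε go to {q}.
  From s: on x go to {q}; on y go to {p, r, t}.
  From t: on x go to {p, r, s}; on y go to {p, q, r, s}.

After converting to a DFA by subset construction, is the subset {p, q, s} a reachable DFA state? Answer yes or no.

no

Start state of the DFA: {p} (ε-closure of the NFA start).
{p} --x--> {q, r, t}  [new]
{p} --y--> {p, q, r, s, t}  [new]
{q, r, t} --x--> {p, q, r, s, t}  [seen]
{q, r, t} --y--> {p, q, r, s, t}  [seen]
{p, q, r, s, t} --x--> {p, q, r, s, t}  [seen]
{p, q, r, s, t} --y--> {p, q, r, s, t}  [seen]
Reachable DFA states: {p}, {q, r, t}, {p, q, r, s, t}.
{p, q, s} is not among them.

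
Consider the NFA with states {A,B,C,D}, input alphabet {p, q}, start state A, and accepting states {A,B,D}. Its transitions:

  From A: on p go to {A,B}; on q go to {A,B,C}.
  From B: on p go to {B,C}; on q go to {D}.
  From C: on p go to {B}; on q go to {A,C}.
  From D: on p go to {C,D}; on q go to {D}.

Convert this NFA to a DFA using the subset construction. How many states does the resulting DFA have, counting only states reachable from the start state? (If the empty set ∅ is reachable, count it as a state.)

4

Start state of the DFA: {A}.
{A} --p--> {A,B}  [new]
{A} --q--> {A,B,C}  [new]
{A,B} --p--> {A,B,C}  [seen]
{A,B} --q--> {A,B,C,D}  [new]
{A,B,C} --p--> {A,B,C}  [seen]
{A,B,C} --q--> {A,B,C,D}  [seen]
{A,B,C,D} --p--> {A,B,C,D}  [seen]
{A,B,C,D} --q--> {A,B,C,D}  [seen]
Reachable DFA states: {A}, {A,B}, {A,B,C}, {A,B,C,D}.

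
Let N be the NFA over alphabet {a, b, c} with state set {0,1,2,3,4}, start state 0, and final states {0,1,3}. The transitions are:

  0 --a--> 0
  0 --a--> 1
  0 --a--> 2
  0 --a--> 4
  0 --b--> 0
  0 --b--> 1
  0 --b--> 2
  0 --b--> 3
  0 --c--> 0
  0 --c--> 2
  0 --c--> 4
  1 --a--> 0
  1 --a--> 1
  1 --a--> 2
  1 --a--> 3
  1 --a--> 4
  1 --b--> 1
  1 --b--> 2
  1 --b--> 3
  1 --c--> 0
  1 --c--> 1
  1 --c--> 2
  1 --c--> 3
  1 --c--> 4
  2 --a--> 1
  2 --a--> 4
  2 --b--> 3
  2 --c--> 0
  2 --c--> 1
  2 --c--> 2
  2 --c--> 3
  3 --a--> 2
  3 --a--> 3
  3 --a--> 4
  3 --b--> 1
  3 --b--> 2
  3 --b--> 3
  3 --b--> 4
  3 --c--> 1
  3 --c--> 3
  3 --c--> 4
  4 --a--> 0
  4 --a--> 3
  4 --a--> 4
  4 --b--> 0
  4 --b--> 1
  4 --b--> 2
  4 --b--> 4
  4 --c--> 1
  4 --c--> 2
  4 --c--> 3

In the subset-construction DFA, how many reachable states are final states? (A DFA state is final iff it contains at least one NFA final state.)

5

Start state of the DFA: {0}.
{0} --a--> {0,1,2,4}  [new]
{0} --b--> {0,1,2,3}  [new]
{0} --c--> {0,2,4}  [new]
{0,1,2,4} --a--> {0,1,2,3,4}  [new]
{0,1,2,4} --b--> {0,1,2,3,4}  [seen]
{0,1,2,4} --c--> {0,1,2,3,4}  [seen]
{0,1,2,3} --a--> {0,1,2,3,4}  [seen]
{0,1,2,3} --b--> {0,1,2,3,4}  [seen]
{0,1,2,3} --c--> {0,1,2,3,4}  [seen]
{0,2,4} --a--> {0,1,2,3,4}  [seen]
{0,2,4} --b--> {0,1,2,3,4}  [seen]
{0,2,4} --c--> {0,1,2,3,4}  [seen]
{0,1,2,3,4} --a--> {0,1,2,3,4}  [seen]
{0,1,2,3,4} --b--> {0,1,2,3,4}  [seen]
{0,1,2,3,4} --c--> {0,1,2,3,4}  [seen]
Reachable DFA states: {0}, {0,1,2,4}, {0,1,2,3}, {0,2,4}, {0,1,2,3,4}.
Accepting DFA states (contain an NFA accepting state): {0}, {0,1,2,4}, {0,1,2,3}, {0,2,4}, {0,1,2,3,4}.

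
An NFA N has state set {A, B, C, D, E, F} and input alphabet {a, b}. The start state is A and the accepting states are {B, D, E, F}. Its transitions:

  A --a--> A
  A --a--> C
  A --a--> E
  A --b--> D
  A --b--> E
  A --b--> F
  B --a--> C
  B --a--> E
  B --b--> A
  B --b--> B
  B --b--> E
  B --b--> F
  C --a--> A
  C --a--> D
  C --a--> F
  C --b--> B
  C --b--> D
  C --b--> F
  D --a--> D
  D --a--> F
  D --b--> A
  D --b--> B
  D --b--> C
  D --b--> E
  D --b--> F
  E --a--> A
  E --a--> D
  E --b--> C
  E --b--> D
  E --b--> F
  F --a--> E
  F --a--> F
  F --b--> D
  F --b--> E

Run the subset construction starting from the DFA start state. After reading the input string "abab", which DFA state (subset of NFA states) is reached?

{A, B, C, D, E, F}

Start: {A}.
δ(A,a) = {A, C, E}.
Union: {A, C, E}.
After a: {A, C, E}.
δ(A,b) = {D, E, F}; δ(C,b) = {B, D, F}; δ(E,b) = {C, D, F}.
Union: {B, C, D, E, F}.
After b: {B, C, D, E, F}.
δ(B,a) = {C, E}; δ(C,a) = {A, D, F}; δ(D,a) = {D, F}; δ(E,a) = {A, D}; δ(F,a) = {E, F}.
Union: {A, C, D, E, F}.
After a: {A, C, D, E, F}.
δ(A,b) = {D, E, F}; δ(C,b) = {B, D, F}; δ(D,b) = {A, B, C, E, F}; δ(E,b) = {C, D, F}; δ(F,b) = {D, E}.
Union: {A, B, C, D, E, F}.
After b: {A, B, C, D, E, F}.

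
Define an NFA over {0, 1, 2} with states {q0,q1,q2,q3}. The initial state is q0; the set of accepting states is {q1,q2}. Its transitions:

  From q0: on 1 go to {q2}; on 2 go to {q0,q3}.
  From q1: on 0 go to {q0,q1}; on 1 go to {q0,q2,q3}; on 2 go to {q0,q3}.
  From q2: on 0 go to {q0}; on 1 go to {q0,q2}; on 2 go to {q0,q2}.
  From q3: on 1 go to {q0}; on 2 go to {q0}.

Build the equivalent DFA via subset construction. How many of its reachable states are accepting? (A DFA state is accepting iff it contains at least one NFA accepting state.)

Start state of the DFA: {q0}.
{q0} --0--> ∅  [new]
{q0} --1--> {q2}  [new]
{q0} --2--> {q0,q3}  [new]
∅ --0--> ∅  [seen]
∅ --1--> ∅  [seen]
∅ --2--> ∅  [seen]
{q2} --0--> {q0}  [seen]
{q2} --1--> {q0,q2}  [new]
{q2} --2--> {q0,q2}  [seen]
{q0,q3} --0--> ∅  [seen]
{q0,q3} --1--> {q0,q2}  [seen]
{q0,q3} --2--> {q0,q3}  [seen]
{q0,q2} --0--> {q0}  [seen]
{q0,q2} --1--> {q0,q2}  [seen]
{q0,q2} --2--> {q0,q2,q3}  [new]
{q0,q2,q3} --0--> {q0}  [seen]
{q0,q2,q3} --1--> {q0,q2}  [seen]
{q0,q2,q3} --2--> {q0,q2,q3}  [seen]
Reachable DFA states: {q0}, ∅, {q2}, {q0,q3}, {q0,q2}, {q0,q2,q3}.
Accepting DFA states (contain an NFA accepting state): {q2}, {q0,q2}, {q0,q2,q3}.

3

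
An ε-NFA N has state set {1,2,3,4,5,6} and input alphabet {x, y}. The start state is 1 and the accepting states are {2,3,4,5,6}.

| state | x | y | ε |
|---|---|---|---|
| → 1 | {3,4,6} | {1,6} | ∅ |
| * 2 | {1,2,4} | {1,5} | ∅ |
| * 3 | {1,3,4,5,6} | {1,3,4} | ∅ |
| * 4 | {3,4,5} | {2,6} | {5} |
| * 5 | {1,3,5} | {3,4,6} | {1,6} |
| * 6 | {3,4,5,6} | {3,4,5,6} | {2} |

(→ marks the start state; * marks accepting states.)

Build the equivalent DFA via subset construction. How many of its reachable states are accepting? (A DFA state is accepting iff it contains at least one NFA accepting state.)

Start state of the DFA: {1} (ε-closure of the NFA start).
{1} --x--> {1,2,3,4,5,6}  [new]
{1} --y--> {1,2,6}  [new]
{1,2,3,4,5,6} --x--> {1,2,3,4,5,6}  [seen]
{1,2,3,4,5,6} --y--> {1,2,3,4,5,6}  [seen]
{1,2,6} --x--> {1,2,3,4,5,6}  [seen]
{1,2,6} --y--> {1,2,3,4,5,6}  [seen]
Reachable DFA states: {1}, {1,2,3,4,5,6}, {1,2,6}.
Accepting DFA states (contain an NFA accepting state): {1,2,3,4,5,6}, {1,2,6}.

2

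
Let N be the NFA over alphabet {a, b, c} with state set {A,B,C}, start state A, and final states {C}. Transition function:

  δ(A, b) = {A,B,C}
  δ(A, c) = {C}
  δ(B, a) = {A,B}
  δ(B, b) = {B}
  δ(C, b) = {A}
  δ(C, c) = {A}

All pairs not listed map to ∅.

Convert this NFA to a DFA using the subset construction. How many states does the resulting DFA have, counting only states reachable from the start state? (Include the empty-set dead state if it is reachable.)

6

Start state of the DFA: {A}.
{A} --a--> ∅  [new]
{A} --b--> {A,B,C}  [new]
{A} --c--> {C}  [new]
∅ --a--> ∅  [seen]
∅ --b--> ∅  [seen]
∅ --c--> ∅  [seen]
{A,B,C} --a--> {A,B}  [new]
{A,B,C} --b--> {A,B,C}  [seen]
{A,B,C} --c--> {A,C}  [new]
{C} --a--> ∅  [seen]
{C} --b--> {A}  [seen]
{C} --c--> {A}  [seen]
{A,B} --a--> {A,B}  [seen]
{A,B} --b--> {A,B,C}  [seen]
{A,B} --c--> {C}  [seen]
{A,C} --a--> ∅  [seen]
{A,C} --b--> {A,B,C}  [seen]
{A,C} --c--> {A,C}  [seen]
Reachable DFA states: {A}, ∅, {A,B,C}, {C}, {A,B}, {A,C}.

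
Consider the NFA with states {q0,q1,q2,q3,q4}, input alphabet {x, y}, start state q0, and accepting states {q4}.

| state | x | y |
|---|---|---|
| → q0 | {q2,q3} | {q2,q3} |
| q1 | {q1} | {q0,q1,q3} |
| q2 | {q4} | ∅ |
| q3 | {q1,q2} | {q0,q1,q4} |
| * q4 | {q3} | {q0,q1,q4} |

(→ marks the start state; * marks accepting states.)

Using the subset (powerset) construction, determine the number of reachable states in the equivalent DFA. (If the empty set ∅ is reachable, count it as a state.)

Start state of the DFA: {q0}.
{q0} --x--> {q2,q3}  [new]
{q0} --y--> {q2,q3}  [seen]
{q2,q3} --x--> {q1,q2,q4}  [new]
{q2,q3} --y--> {q0,q1,q4}  [new]
{q1,q2,q4} --x--> {q1,q3,q4}  [new]
{q1,q2,q4} --y--> {q0,q1,q3,q4}  [new]
{q0,q1,q4} --x--> {q1,q2,q3}  [new]
{q0,q1,q4} --y--> {q0,q1,q2,q3,q4}  [new]
{q1,q3,q4} --x--> {q1,q2,q3}  [seen]
{q1,q3,q4} --y--> {q0,q1,q3,q4}  [seen]
{q0,q1,q3,q4} --x--> {q1,q2,q3}  [seen]
{q0,q1,q3,q4} --y--> {q0,q1,q2,q3,q4}  [seen]
{q1,q2,q3} --x--> {q1,q2,q4}  [seen]
{q1,q2,q3} --y--> {q0,q1,q3,q4}  [seen]
{q0,q1,q2,q3,q4} --x--> {q1,q2,q3,q4}  [new]
{q0,q1,q2,q3,q4} --y--> {q0,q1,q2,q3,q4}  [seen]
{q1,q2,q3,q4} --x--> {q1,q2,q3,q4}  [seen]
{q1,q2,q3,q4} --y--> {q0,q1,q3,q4}  [seen]
Reachable DFA states: {q0}, {q2,q3}, {q1,q2,q4}, {q0,q1,q4}, {q1,q3,q4}, {q0,q1,q3,q4}, {q1,q2,q3}, {q0,q1,q2,q3,q4}, {q1,q2,q3,q4}.

9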